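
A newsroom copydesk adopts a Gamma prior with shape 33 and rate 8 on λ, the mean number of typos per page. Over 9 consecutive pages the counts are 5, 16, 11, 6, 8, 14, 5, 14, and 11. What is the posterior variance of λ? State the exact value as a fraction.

123/289

Total count: 5 + 16 + 11 + 6 + 8 + 14 + 5 + 14 + 11 = 90.
Total exposure: 9 pages.
The Gamma prior is conjugate for the Poisson rate, so λ | data ~ Gamma(33+90, 8+9) = Gamma(123, 17).
Posterior variance = α'/β'² = 123/289.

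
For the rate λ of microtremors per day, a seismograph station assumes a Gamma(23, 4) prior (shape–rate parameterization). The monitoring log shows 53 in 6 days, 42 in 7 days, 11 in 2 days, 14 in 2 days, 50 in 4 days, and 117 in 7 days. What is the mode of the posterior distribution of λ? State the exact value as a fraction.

Total count: 53 + 42 + 11 + 14 + 50 + 117 = 287.
Total exposure: 6 + 7 + 2 + 2 + 4 + 7 = 28 days.
The Gamma prior is conjugate for the Poisson rate, so λ | data ~ Gamma(23+287, 4+28) = Gamma(310, 32).
Posterior mode = (α'−1)/β' = 309/32.

309/32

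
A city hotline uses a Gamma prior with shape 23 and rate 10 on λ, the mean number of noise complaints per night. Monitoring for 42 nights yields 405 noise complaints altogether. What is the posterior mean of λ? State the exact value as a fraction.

Total count 405 over total exposure 42 nights.
Gamma(α, β) with Poisson data over total exposure Σt gives posterior Gamma(α+Σx, β+Σt) = Gamma(428, 52).
Posterior mean = α'/β' = 428/52 = 107/13.

107/13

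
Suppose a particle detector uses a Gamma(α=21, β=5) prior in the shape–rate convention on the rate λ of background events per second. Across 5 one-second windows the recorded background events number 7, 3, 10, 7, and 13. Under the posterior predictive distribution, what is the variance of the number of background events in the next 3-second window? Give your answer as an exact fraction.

2379/100

Total count: 7 + 3 + 10 + 7 + 13 = 40.
Total exposure: 5 seconds.
By Gamma–Poisson conjugacy, the posterior is Gamma(α + Σx, β + Σt) = Gamma(21 + 40, 5 + 5) = Gamma(61, 10).
The posterior predictive for a window of length T is Negative Binomial with variance T·α'·(β'+T)/β'² = 3·61·13/100 = 2379/100.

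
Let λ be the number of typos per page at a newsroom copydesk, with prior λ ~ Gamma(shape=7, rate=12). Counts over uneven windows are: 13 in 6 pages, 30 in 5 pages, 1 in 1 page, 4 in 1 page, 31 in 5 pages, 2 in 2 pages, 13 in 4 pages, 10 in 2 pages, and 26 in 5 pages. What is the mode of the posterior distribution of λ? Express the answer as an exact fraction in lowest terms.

Total count: 13 + 30 + 1 + 4 + 31 + 2 + 13 + 10 + 26 = 130.
Total exposure: 6 + 5 + 1 + 1 + 5 + 2 + 4 + 2 + 5 = 31 pages.
Posterior: α' = 7 + 130 = 137, β' = 12 + 31 = 43.
Posterior mode = (α'−1)/β' = 136/43.

136/43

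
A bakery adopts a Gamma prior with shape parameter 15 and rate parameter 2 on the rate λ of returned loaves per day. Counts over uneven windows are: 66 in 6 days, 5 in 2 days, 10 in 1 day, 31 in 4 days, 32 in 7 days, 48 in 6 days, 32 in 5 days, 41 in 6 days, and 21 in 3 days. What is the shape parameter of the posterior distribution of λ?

Total count: 66 + 5 + 10 + 31 + 32 + 48 + 32 + 41 + 21 = 286.
Total exposure: 6 + 2 + 1 + 4 + 7 + 6 + 5 + 6 + 3 = 40 days.
Posterior: α' = 15 + 286 = 301, β' = 2 + 40 = 42.

301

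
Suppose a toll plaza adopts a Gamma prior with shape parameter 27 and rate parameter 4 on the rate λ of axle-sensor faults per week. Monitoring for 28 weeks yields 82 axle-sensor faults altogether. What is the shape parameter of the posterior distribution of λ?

109

Total count 82 over total exposure 28 weeks.
Posterior: α' = 27 + 82 = 109, β' = 4 + 28 = 32.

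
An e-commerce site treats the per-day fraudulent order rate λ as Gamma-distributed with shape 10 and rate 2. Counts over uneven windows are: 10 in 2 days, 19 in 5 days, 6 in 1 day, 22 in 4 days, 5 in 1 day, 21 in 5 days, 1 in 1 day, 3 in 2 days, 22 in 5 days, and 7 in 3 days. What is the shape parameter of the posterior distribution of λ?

Total count: 10 + 19 + 6 + 22 + 5 + 21 + 1 + 3 + 22 + 7 = 116.
Total exposure: 2 + 5 + 1 + 4 + 1 + 5 + 1 + 2 + 5 + 3 = 29 days.
Posterior: α' = 10 + 116 = 126, β' = 2 + 29 = 31.

126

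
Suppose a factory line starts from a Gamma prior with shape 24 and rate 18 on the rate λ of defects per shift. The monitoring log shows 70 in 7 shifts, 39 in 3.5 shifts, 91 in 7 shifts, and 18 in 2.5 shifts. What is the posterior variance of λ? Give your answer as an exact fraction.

Total count: 70 + 39 + 91 + 18 = 218.
Total exposure: 7 + 3.5 + 7 + 2.5 = 20 shifts.
Posterior: α' = 24 + 218 = 242, β' = 18 + 20 = 38.
Posterior variance = α'/β'² = 242/1444 = 121/722.

121/722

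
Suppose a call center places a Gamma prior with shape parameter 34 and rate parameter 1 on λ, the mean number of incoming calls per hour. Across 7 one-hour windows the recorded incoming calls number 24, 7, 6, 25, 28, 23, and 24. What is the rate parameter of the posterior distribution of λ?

Total count: 24 + 7 + 6 + 25 + 28 + 23 + 24 = 137.
Total exposure: 7 hours.
By Gamma–Poisson conjugacy, the posterior is Gamma(α + Σx, β + Σt) = Gamma(34 + 137, 1 + 7) = Gamma(171, 8).

8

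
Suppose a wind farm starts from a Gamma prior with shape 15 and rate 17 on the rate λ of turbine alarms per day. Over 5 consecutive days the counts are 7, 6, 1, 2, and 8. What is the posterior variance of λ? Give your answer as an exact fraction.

39/484

Total count: 7 + 6 + 1 + 2 + 8 = 24.
Total exposure: 5 days.
Gamma(α, β) with Poisson data over total exposure Σt gives posterior Gamma(α+Σx, β+Σt) = Gamma(39, 22).
Posterior variance = α'/β'² = 39/484.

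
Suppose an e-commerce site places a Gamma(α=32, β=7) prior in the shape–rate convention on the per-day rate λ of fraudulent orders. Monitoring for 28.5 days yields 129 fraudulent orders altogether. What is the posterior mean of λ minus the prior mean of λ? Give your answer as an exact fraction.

Total count 129 over total exposure 28.5 days.
Posterior: α' = 32 + 129 = 161, β' = 7 + 28.5 = 71/2.
Posterior mean = 161/(71/2) = 322/71; prior mean = 32/7 = 32/7. Difference = 322/71 − 32/7 = -18/497.

-18/497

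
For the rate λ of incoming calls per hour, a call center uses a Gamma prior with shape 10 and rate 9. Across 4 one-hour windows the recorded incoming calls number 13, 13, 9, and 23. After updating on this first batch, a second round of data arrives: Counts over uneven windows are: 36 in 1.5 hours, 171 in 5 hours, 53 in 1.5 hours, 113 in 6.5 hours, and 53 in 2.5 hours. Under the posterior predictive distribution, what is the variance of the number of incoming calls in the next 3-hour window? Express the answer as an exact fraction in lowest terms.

2717/50

Total count: 13 + 13 + 9 + 23 = 58.
Total exposure: 4 hours.
After the first batch: Gamma(10 + 58, 9 + 4) = Gamma(68, 13).
Total count: 36 + 171 + 53 + 113 + 53 = 426.
Total exposure: 1.5 + 5 + 1.5 + 6.5 + 2.5 = 17 hours.
After the second batch: Gamma(68 + 426, 13 + 17) = Gamma(494, 30).
The posterior predictive for a window of length T is Negative Binomial with variance T·α'·(β'+T)/β'² = 3·494·33/900 = 2717/50.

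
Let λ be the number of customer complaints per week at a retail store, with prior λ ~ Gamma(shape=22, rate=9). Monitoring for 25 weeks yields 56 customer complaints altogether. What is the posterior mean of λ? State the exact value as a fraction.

39/17

Total count 56 over total exposure 25 weeks.
The Gamma prior is conjugate for the Poisson rate, so λ | data ~ Gamma(22+56, 9+25) = Gamma(78, 34).
Posterior mean = α'/β' = 78/34 = 39/17.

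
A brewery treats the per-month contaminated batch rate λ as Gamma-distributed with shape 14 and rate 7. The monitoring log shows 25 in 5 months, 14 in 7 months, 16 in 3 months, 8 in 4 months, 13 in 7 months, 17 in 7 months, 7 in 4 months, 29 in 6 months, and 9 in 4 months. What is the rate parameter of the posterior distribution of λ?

54

Total count: 25 + 14 + 16 + 8 + 13 + 17 + 7 + 29 + 9 = 138.
Total exposure: 5 + 7 + 3 + 4 + 7 + 7 + 4 + 6 + 4 = 47 months.
The Gamma prior is conjugate for the Poisson rate, so λ | data ~ Gamma(14+138, 7+47) = Gamma(152, 54).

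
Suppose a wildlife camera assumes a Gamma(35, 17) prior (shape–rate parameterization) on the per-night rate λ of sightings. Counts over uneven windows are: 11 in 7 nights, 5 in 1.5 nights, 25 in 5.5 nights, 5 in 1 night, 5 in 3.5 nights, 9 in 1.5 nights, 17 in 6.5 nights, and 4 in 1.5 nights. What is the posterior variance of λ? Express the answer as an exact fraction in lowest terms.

Total count: 11 + 5 + 25 + 5 + 5 + 9 + 17 + 4 = 81.
Total exposure: 7 + 1.5 + 5.5 + 1 + 3.5 + 1.5 + 6.5 + 1.5 = 28 nights.
By Gamma–Poisson conjugacy, the posterior is Gamma(α + Σx, β + Σt) = Gamma(35 + 81, 17 + 28) = Gamma(116, 45).
Posterior variance = α'/β'² = 116/2025.

116/2025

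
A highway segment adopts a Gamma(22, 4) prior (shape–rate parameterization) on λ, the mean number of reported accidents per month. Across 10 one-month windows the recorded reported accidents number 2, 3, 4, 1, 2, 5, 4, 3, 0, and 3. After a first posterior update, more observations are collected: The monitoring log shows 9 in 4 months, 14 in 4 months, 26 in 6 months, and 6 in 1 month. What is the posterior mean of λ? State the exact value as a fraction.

Total count: 2 + 3 + 4 + 1 + 2 + 5 + 4 + 3 + 0 + 3 = 27.
Total exposure: 10 months.
After the first batch: Gamma(22 + 27, 4 + 10) = Gamma(49, 14).
Total count: 9 + 14 + 26 + 6 = 55.
Total exposure: 4 + 4 + 6 + 1 = 15 months.
After the second batch: Gamma(49 + 55, 14 + 15) = Gamma(104, 29).
Posterior mean = α'/β' = 104/29.

104/29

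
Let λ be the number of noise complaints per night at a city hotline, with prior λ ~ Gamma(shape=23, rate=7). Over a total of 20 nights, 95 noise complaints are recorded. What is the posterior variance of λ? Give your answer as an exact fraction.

118/729

Total count 95 over total exposure 20 nights.
The Gamma prior is conjugate for the Poisson rate, so λ | data ~ Gamma(23+95, 7+20) = Gamma(118, 27).
Posterior variance = α'/β'² = 118/729.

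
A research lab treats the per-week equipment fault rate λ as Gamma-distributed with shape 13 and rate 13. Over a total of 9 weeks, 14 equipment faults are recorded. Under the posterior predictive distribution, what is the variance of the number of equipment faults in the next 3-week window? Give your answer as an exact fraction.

Total count 14 over total exposure 9 weeks.
Conjugate update: add total count to the shape and total exposure to the rate, giving Gamma(27, 22).
The posterior predictive for a window of length T is Negative Binomial with variance T·α'·(β'+T)/β'² = 3·27·25/484 = 2025/484.

2025/484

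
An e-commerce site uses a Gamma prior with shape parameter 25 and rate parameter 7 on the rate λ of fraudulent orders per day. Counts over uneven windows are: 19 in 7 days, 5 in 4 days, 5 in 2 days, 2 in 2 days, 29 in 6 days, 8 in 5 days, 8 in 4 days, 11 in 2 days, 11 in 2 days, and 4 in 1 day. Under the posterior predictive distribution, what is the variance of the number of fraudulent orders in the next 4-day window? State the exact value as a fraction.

5842/441

Total count: 19 + 5 + 5 + 2 + 29 + 8 + 8 + 11 + 11 + 4 = 102.
Total exposure: 7 + 4 + 2 + 2 + 6 + 5 + 4 + 2 + 2 + 1 = 35 days.
Gamma(α, β) with Poisson data over total exposure Σt gives posterior Gamma(α+Σx, β+Σt) = Gamma(127, 42).
The posterior predictive for a window of length T is Negative Binomial with variance T·α'·(β'+T)/β'² = 4·127·46/1764 = 5842/441.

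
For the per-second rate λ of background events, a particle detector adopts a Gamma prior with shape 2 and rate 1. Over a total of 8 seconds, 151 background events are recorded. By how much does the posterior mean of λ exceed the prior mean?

Total count 151 over total exposure 8 seconds.
Conjugate update: add total count to the shape and total exposure to the rate, giving Gamma(153, 9).
Posterior mean = 153/9 = 17; prior mean = 2/1 = 2. Difference = 17 − 2 = 15.

15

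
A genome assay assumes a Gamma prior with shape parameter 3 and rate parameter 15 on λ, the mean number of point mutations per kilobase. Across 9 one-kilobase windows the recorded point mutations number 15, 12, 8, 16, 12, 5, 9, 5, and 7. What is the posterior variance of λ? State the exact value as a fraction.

23/144

Total count: 15 + 12 + 8 + 16 + 12 + 5 + 9 + 5 + 7 = 89.
Total exposure: 9 kilobases.
By Gamma–Poisson conjugacy, the posterior is Gamma(α + Σx, β + Σt) = Gamma(3 + 89, 15 + 9) = Gamma(92, 24).
Posterior variance = α'/β'² = 92/576 = 23/144.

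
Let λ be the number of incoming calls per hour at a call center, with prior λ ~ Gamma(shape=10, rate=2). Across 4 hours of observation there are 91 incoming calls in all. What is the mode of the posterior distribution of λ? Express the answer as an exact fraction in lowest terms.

50/3

Total count 91 over total exposure 4 hours.
Conjugate update: add total count to the shape and total exposure to the rate, giving Gamma(101, 6).
Posterior mode = (α'−1)/β' = 100/6 = 50/3.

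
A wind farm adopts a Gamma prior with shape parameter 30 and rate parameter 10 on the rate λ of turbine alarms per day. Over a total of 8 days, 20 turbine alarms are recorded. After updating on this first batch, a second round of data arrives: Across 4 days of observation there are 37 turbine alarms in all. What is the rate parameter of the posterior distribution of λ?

Total count 20 over total exposure 8 days.
After the first batch: Gamma(30 + 20, 10 + 8) = Gamma(50, 18).
Total count 37 over total exposure 4 days.
After the second batch: Gamma(50 + 37, 18 + 4) = Gamma(87, 22).

22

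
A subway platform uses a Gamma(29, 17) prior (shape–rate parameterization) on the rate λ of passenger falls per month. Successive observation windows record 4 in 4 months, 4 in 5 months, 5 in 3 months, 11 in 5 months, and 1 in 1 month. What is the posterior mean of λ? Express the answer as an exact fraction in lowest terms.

54/35

Total count: 4 + 4 + 5 + 11 + 1 = 25.
Total exposure: 4 + 5 + 3 + 5 + 1 = 18 months.
The Gamma prior is conjugate for the Poisson rate, so λ | data ~ Gamma(29+25, 17+18) = Gamma(54, 35).
Posterior mean = α'/β' = 54/35.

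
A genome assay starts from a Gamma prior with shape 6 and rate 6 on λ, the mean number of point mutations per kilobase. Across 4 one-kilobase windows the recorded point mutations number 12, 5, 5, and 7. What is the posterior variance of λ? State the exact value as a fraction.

Total count: 12 + 5 + 5 + 7 = 29.
Total exposure: 4 kilobases.
By Gamma–Poisson conjugacy, the posterior is Gamma(α + Σx, β + Σt) = Gamma(6 + 29, 6 + 4) = Gamma(35, 10).
Posterior variance = α'/β'² = 35/100 = 7/20.

7/20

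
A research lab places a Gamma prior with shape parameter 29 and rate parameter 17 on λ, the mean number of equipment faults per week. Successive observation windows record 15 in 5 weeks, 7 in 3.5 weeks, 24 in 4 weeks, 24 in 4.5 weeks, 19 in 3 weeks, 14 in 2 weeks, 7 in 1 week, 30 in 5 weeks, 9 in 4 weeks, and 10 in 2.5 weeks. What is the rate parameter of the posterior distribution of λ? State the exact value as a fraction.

Total count: 15 + 7 + 24 + 24 + 19 + 14 + 7 + 30 + 9 + 10 = 159.
Total exposure: 5 + 3.5 + 4 + 4.5 + 3 + 2 + 1 + 5 + 4 + 2.5 = 34.5 weeks.
Conjugate update: add total count to the shape and total exposure to the rate, giving Gamma(188, 103/2).

103/2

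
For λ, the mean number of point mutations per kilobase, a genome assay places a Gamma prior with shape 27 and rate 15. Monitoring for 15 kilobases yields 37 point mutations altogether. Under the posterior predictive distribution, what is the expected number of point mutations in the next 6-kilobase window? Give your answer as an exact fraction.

Total count 37 over total exposure 15 kilobases.
Conjugate update: add total count to the shape and total exposure to the rate, giving Gamma(64, 30).
Predictive mean over a 6-kilobase window = T·E[λ|data] = 6·64/30 = 64/5.

64/5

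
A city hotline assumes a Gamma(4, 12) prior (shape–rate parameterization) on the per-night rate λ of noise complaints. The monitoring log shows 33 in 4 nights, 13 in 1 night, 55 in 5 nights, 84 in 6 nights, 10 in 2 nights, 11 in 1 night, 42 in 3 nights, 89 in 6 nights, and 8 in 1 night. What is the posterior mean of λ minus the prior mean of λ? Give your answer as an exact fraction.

Total count: 33 + 13 + 55 + 84 + 10 + 11 + 42 + 89 + 8 = 345.
Total exposure: 4 + 1 + 5 + 6 + 2 + 1 + 3 + 6 + 1 = 29 nights.
The Gamma prior is conjugate for the Poisson rate, so λ | data ~ Gamma(4+345, 12+29) = Gamma(349, 41).
Posterior mean = 349/41 = 349/41; prior mean = 4/12 = 1/3. Difference = 349/41 − 1/3 = 1006/123.

1006/123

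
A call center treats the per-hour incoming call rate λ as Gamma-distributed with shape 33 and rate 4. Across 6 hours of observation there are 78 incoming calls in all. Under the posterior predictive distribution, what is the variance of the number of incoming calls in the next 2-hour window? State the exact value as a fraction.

666/25

Total count 78 over total exposure 6 hours.
Posterior: α' = 33 + 78 = 111, β' = 4 + 6 = 10.
The posterior predictive for a window of length T is Negative Binomial with variance T·α'·(β'+T)/β'² = 2·111·12/100 = 666/25.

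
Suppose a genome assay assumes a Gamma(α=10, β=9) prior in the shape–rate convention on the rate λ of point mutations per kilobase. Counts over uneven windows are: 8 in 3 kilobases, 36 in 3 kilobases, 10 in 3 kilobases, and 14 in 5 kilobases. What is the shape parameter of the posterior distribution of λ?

Total count: 8 + 36 + 10 + 14 = 68.
Total exposure: 3 + 3 + 3 + 5 = 14 kilobases.
The Gamma prior is conjugate for the Poisson rate, so λ | data ~ Gamma(10+68, 9+14) = Gamma(78, 23).

78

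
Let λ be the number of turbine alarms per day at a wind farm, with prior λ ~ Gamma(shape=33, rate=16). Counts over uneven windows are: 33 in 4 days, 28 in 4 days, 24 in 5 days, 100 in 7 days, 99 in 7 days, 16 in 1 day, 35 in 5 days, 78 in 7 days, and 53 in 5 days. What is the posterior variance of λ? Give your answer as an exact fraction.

499/3721

Total count: 33 + 28 + 24 + 100 + 99 + 16 + 35 + 78 + 53 = 466.
Total exposure: 4 + 4 + 5 + 7 + 7 + 1 + 5 + 7 + 5 = 45 days.
Posterior: α' = 33 + 466 = 499, β' = 16 + 45 = 61.
Posterior variance = α'/β'² = 499/3721.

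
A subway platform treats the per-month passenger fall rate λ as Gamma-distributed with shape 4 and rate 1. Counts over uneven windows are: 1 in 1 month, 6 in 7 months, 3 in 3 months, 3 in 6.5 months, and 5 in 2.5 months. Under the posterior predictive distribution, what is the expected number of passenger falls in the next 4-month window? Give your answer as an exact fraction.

Total count: 1 + 6 + 3 + 3 + 5 = 18.
Total exposure: 1 + 7 + 3 + 6.5 + 2.5 = 20 months.
Posterior: α' = 4 + 18 = 22, β' = 1 + 20 = 21.
Predictive mean over a 4-month window = T·E[λ|data] = 4·22/21 = 88/21.

88/21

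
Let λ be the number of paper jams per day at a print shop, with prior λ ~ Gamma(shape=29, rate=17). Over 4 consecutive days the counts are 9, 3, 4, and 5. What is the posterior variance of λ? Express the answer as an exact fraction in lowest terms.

50/441

Total count: 9 + 3 + 4 + 5 = 21.
Total exposure: 4 days.
Posterior: α' = 29 + 21 = 50, β' = 17 + 4 = 21.
Posterior variance = α'/β'² = 50/441.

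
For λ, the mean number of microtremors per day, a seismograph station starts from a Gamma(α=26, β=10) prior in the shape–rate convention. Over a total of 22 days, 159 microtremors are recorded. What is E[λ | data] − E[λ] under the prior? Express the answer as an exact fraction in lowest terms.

Total count 159 over total exposure 22 days.
Gamma(α, β) with Poisson data over total exposure Σt gives posterior Gamma(α+Σx, β+Σt) = Gamma(185, 32).
Posterior mean = 185/32 = 185/32; prior mean = 26/10 = 13/5. Difference = 185/32 − 13/5 = 509/160.

509/160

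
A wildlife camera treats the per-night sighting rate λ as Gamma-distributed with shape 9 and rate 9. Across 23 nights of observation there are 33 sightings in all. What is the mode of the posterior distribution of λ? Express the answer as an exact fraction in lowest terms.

Total count 33 over total exposure 23 nights.
Conjugate update: add total count to the shape and total exposure to the rate, giving Gamma(42, 32).
Posterior mode = (α'−1)/β' = 41/32.

41/32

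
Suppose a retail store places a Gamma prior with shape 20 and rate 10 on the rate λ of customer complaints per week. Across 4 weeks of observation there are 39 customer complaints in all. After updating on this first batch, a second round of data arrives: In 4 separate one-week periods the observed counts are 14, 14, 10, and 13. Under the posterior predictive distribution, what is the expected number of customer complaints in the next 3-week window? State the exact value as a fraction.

Total count 39 over total exposure 4 weeks.
After the first batch: Gamma(20 + 39, 10 + 4) = Gamma(59, 14).
Total count: 14 + 14 + 10 + 13 = 51.
Total exposure: 4 weeks.
After the second batch: Gamma(59 + 51, 14 + 4) = Gamma(110, 18).
Predictive mean over a 3-week window = T·E[λ|data] = 3·110/18 = 55/3.

55/3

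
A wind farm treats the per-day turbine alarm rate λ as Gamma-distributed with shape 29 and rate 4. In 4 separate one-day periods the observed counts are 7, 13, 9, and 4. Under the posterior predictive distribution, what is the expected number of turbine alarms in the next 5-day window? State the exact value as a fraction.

155/4

Total count: 7 + 13 + 9 + 4 = 33.
Total exposure: 4 days.
Gamma(α, β) with Poisson data over total exposure Σt gives posterior Gamma(α+Σx, β+Σt) = Gamma(62, 8).
Predictive mean over a 5-day window = T·E[λ|data] = 5·62/8 = 155/4.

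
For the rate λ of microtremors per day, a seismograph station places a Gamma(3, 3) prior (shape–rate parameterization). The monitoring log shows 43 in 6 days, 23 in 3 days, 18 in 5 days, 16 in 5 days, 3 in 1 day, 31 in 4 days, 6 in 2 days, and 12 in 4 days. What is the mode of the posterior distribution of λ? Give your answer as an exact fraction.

14/3

Total count: 43 + 23 + 18 + 16 + 3 + 31 + 6 + 12 = 152.
Total exposure: 6 + 3 + 5 + 5 + 1 + 4 + 2 + 4 = 30 days.
Posterior: α' = 3 + 152 = 155, β' = 3 + 30 = 33.
Posterior mode = (α'−1)/β' = 154/33 = 14/3.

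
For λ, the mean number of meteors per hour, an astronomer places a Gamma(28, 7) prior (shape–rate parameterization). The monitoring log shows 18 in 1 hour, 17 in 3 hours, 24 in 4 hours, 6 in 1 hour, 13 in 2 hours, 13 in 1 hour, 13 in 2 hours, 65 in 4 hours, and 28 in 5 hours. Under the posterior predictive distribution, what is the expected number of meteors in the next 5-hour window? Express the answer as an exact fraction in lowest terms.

Total count: 18 + 17 + 24 + 6 + 13 + 13 + 13 + 65 + 28 = 197.
Total exposure: 1 + 3 + 4 + 1 + 2 + 1 + 2 + 4 + 5 = 23 hours.
Posterior: α' = 28 + 197 = 225, β' = 7 + 23 = 30.
Predictive mean over a 5-hour window = T·E[λ|data] = 5·225/30 = 75/2.

75/2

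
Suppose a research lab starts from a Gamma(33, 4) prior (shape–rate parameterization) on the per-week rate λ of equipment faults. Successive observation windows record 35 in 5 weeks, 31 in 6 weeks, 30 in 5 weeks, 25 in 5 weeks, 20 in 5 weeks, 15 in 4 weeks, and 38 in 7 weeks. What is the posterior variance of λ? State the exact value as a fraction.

227/1681

Total count: 35 + 31 + 30 + 25 + 20 + 15 + 38 = 194.
Total exposure: 5 + 6 + 5 + 5 + 5 + 4 + 7 = 37 weeks.
Gamma(α, β) with Poisson data over total exposure Σt gives posterior Gamma(α+Σx, β+Σt) = Gamma(227, 41).
Posterior variance = α'/β'² = 227/1681.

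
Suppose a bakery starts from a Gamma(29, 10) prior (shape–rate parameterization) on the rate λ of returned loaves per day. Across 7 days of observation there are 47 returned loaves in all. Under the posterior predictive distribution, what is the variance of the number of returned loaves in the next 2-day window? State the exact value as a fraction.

Total count 47 over total exposure 7 days.
By Gamma–Poisson conjugacy, the posterior is Gamma(α + Σx, β + Σt) = Gamma(29 + 47, 10 + 7) = Gamma(76, 17).
The posterior predictive for a window of length T is Negative Binomial with variance T·α'·(β'+T)/β'² = 2·76·19/289 = 2888/289.

2888/289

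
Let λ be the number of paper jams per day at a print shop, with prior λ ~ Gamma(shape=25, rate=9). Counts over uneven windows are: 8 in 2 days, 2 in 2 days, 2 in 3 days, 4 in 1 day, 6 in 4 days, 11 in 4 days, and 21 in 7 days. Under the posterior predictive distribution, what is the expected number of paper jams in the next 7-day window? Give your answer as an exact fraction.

553/32

Total count: 8 + 2 + 2 + 4 + 6 + 11 + 21 = 54.
Total exposure: 2 + 2 + 3 + 1 + 4 + 4 + 7 = 23 days.
Gamma(α, β) with Poisson data over total exposure Σt gives posterior Gamma(α+Σx, β+Σt) = Gamma(79, 32).
Predictive mean over a 7-day window = T·E[λ|data] = 7·79/32 = 553/32.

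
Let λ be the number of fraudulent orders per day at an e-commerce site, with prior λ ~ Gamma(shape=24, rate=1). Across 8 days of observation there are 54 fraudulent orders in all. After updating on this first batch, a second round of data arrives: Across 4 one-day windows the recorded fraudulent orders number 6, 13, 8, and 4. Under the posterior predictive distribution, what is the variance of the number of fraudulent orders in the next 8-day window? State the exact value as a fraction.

18312/169

Total count 54 over total exposure 8 days.
After the first batch: Gamma(24 + 54, 1 + 8) = Gamma(78, 9).
Total count: 6 + 13 + 8 + 4 = 31.
Total exposure: 4 days.
After the second batch: Gamma(78 + 31, 9 + 4) = Gamma(109, 13).
The posterior predictive for a window of length T is Negative Binomial with variance T·α'·(β'+T)/β'² = 8·109·21/169 = 18312/169.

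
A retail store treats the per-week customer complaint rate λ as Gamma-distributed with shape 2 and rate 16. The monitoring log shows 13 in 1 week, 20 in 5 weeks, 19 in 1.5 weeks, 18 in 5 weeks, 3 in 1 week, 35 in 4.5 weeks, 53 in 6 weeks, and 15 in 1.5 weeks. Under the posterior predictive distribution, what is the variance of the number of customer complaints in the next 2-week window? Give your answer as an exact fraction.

Total count: 13 + 20 + 19 + 18 + 3 + 35 + 53 + 15 = 176.
Total exposure: 1 + 5 + 1.5 + 5 + 1 + 4.5 + 6 + 1.5 = 25.5 weeks.
Gamma(α, β) with Poisson data over total exposure Σt gives posterior Gamma(α+Σx, β+Σt) = Gamma(178, 83/2).
The posterior predictive for a window of length T is Negative Binomial with variance T·α'·(β'+T)/β'² = 2·178·(87/2)/(6889/4) = 61944/6889.

61944/6889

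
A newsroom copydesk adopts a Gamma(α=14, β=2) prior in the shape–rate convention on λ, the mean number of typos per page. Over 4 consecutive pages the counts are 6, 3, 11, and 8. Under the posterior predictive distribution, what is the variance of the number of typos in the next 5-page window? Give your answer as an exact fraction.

385/6

Total count: 6 + 3 + 11 + 8 = 28.
Total exposure: 4 pages.
The Gamma prior is conjugate for the Poisson rate, so λ | data ~ Gamma(14+28, 2+4) = Gamma(42, 6).
The posterior predictive for a window of length T is Negative Binomial with variance T·α'·(β'+T)/β'² = 5·42·11/36 = 385/6.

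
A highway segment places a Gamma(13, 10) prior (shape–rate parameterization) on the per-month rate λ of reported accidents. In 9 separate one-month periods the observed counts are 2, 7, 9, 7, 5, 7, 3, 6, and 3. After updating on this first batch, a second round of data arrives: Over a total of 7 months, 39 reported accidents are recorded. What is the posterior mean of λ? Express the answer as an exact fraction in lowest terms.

Total count: 2 + 7 + 9 + 7 + 5 + 7 + 3 + 6 + 3 = 49.
Total exposure: 9 months.
After the first batch: Gamma(13 + 49, 10 + 9) = Gamma(62, 19).
Total count 39 over total exposure 7 months.
After the second batch: Gamma(62 + 39, 19 + 7) = Gamma(101, 26).
Posterior mean = α'/β' = 101/26.

101/26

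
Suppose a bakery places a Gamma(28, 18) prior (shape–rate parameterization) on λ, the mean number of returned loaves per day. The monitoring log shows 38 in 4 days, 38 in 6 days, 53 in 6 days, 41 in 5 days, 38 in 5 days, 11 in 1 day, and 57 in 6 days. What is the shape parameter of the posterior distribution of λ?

304

Total count: 38 + 38 + 53 + 41 + 38 + 11 + 57 = 276.
Total exposure: 4 + 6 + 6 + 5 + 5 + 1 + 6 = 33 days.
Conjugate update: add total count to the shape and total exposure to the rate, giving Gamma(304, 51).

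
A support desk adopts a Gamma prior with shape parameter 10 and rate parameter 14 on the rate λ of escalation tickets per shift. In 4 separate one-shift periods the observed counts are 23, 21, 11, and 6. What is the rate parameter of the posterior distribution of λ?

Total count: 23 + 21 + 11 + 6 = 61.
Total exposure: 4 shifts.
The Gamma prior is conjugate for the Poisson rate, so λ | data ~ Gamma(10+61, 14+4) = Gamma(71, 18).

18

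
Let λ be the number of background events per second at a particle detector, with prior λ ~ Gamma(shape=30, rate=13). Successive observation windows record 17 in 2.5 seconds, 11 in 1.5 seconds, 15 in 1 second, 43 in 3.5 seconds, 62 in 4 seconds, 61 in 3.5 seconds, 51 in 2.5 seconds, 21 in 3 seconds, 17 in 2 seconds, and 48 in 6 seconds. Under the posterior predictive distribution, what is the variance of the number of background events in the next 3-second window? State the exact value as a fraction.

Total count: 17 + 11 + 15 + 43 + 62 + 61 + 51 + 21 + 17 + 48 = 346.
Total exposure: 2.5 + 1.5 + 1 + 3.5 + 4 + 3.5 + 2.5 + 3 + 2 + 6 = 29.5 seconds.
The Gamma prior is conjugate for the Poisson rate, so λ | data ~ Gamma(30+346, 13+29.5) = Gamma(376, 85/2).
The posterior predictive for a window of length T is Negative Binomial with variance T·α'·(β'+T)/β'² = 3·376·(91/2)/(7225/4) = 205296/7225.

205296/7225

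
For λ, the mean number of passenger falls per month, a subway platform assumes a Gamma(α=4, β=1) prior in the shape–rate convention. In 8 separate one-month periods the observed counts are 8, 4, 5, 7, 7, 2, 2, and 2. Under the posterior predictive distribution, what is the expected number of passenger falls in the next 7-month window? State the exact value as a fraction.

287/9

Total count: 8 + 4 + 5 + 7 + 7 + 2 + 2 + 2 = 37.
Total exposure: 8 months.
Conjugate update: add total count to the shape and total exposure to the rate, giving Gamma(41, 9).
Predictive mean over a 7-month window = T·E[λ|data] = 7·41/9 = 287/9.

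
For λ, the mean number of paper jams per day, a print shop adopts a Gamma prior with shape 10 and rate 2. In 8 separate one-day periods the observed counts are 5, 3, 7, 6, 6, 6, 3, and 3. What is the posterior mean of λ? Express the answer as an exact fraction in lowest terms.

Total count: 5 + 3 + 7 + 6 + 6 + 6 + 3 + 3 = 39.
Total exposure: 8 days.
Conjugate update: add total count to the shape and total exposure to the rate, giving Gamma(49, 10).
Posterior mean = α'/β' = 49/10.

49/10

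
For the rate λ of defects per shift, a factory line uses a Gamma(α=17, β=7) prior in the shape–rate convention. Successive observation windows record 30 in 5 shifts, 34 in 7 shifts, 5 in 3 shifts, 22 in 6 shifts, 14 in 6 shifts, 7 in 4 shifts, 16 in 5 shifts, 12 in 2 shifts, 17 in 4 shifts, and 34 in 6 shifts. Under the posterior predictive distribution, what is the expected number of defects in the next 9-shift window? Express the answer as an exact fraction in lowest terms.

Total count: 30 + 34 + 5 + 22 + 14 + 7 + 16 + 12 + 17 + 34 = 191.
Total exposure: 5 + 7 + 3 + 6 + 6 + 4 + 5 + 2 + 4 + 6 = 48 shifts.
By Gamma–Poisson conjugacy, the posterior is Gamma(α + Σx, β + Σt) = Gamma(17 + 191, 7 + 48) = Gamma(208, 55).
Predictive mean over a 9-shift window = T·E[λ|data] = 9·208/55 = 1872/55.

1872/55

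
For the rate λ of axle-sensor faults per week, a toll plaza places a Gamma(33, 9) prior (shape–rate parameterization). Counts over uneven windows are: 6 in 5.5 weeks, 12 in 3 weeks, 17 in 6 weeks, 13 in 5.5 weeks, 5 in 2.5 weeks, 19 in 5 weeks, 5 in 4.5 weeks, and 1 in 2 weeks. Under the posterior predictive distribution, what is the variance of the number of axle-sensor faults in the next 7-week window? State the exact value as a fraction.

Total count: 6 + 12 + 17 + 13 + 5 + 19 + 5 + 1 = 78.
Total exposure: 5.5 + 3 + 6 + 5.5 + 2.5 + 5 + 4.5 + 2 = 34 weeks.
Gamma(α, β) with Poisson data over total exposure Σt gives posterior Gamma(α+Σx, β+Σt) = Gamma(111, 43).
The posterior predictive for a window of length T is Negative Binomial with variance T·α'·(β'+T)/β'² = 7·111·50/1849 = 38850/1849.

38850/1849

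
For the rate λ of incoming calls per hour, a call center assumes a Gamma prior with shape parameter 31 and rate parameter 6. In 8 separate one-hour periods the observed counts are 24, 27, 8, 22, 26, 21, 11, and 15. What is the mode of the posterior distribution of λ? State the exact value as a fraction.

92/7

Total count: 24 + 27 + 8 + 22 + 26 + 21 + 11 + 15 = 154.
Total exposure: 8 hours.
Conjugate update: add total count to the shape and total exposure to the rate, giving Gamma(185, 14).
Posterior mode = (α'−1)/β' = 184/14 = 92/7.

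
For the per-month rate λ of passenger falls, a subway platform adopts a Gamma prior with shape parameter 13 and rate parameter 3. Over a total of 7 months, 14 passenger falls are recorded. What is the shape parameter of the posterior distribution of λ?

Total count 14 over total exposure 7 months.
By Gamma–Poisson conjugacy, the posterior is Gamma(α + Σx, β + Σt) = Gamma(13 + 14, 3 + 7) = Gamma(27, 10).

27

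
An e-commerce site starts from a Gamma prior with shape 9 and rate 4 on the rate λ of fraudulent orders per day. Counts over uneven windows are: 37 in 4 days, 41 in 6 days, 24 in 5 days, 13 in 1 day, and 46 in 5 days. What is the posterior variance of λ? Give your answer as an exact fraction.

Total count: 37 + 41 + 24 + 13 + 46 = 161.
Total exposure: 4 + 6 + 5 + 1 + 5 = 21 days.
Conjugate update: add total count to the shape and total exposure to the rate, giving Gamma(170, 25).
Posterior variance = α'/β'² = 170/625 = 34/125.

34/125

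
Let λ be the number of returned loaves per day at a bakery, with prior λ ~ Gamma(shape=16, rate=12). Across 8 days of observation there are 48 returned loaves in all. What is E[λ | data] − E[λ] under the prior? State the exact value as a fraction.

Total count 48 over total exposure 8 days.
Posterior: α' = 16 + 48 = 64, β' = 12 + 8 = 20.
Posterior mean = 64/20 = 16/5; prior mean = 16/12 = 4/3. Difference = 16/5 − 4/3 = 28/15.

28/15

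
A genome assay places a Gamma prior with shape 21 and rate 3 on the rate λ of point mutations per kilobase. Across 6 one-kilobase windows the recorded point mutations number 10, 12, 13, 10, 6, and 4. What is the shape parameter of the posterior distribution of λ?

Total count: 10 + 12 + 13 + 10 + 6 + 4 = 55.
Total exposure: 6 kilobases.
Posterior: α' = 21 + 55 = 76, β' = 3 + 6 = 9.

76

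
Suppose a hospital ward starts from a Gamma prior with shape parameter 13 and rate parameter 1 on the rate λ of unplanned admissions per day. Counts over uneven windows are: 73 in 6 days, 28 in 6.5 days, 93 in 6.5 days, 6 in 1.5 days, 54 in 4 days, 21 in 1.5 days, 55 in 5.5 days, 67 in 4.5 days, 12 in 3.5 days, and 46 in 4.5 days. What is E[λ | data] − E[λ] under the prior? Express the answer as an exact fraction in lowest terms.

Total count: 73 + 28 + 93 + 6 + 54 + 21 + 55 + 67 + 12 + 46 = 455.
Total exposure: 6 + 6.5 + 6.5 + 1.5 + 4 + 1.5 + 5.5 + 4.5 + 3.5 + 4.5 = 44 days.
By Gamma–Poisson conjugacy, the posterior is Gamma(α + Σx, β + Σt) = Gamma(13 + 455, 1 + 44) = Gamma(468, 45).
Posterior mean = 468/45 = 52/5; prior mean = 13/1 = 13. Difference = 52/5 − 13 = -13/5.

-13/5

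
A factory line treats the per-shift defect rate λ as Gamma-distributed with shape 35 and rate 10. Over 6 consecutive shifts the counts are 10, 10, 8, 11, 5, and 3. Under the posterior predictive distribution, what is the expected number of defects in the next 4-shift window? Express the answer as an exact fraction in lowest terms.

Total count: 10 + 10 + 8 + 11 + 5 + 3 = 47.
Total exposure: 6 shifts.
Posterior: α' = 35 + 47 = 82, β' = 10 + 6 = 16.
Predictive mean over a 4-shift window = T·E[λ|data] = 4·82/16 = 41/2.

41/2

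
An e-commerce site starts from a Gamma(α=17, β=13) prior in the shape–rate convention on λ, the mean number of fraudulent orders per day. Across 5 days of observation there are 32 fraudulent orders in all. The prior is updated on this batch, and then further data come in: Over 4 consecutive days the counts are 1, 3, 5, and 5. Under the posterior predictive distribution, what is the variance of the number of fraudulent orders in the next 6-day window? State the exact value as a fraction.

Total count 32 over total exposure 5 days.
After the first batch: Gamma(17 + 32, 13 + 5) = Gamma(49, 18).
Total count: 1 + 3 + 5 + 5 = 14.
Total exposure: 4 days.
After the second batch: Gamma(49 + 14, 18 + 4) = Gamma(63, 22).
The posterior predictive for a window of length T is Negative Binomial with variance T·α'·(β'+T)/β'² = 6·63·28/484 = 2646/121.

2646/121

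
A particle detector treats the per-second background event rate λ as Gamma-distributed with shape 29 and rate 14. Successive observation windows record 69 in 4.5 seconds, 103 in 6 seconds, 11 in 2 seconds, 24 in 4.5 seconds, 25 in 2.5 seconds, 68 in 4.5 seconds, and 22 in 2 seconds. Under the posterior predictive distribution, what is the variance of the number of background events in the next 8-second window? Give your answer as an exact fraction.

Total count: 69 + 103 + 11 + 24 + 25 + 68 + 22 = 322.
Total exposure: 4.5 + 6 + 2 + 4.5 + 2.5 + 4.5 + 2 = 26 seconds.
Posterior: α' = 29 + 322 = 351, β' = 14 + 26 = 40.
The posterior predictive for a window of length T is Negative Binomial with variance T·α'·(β'+T)/β'² = 8·351·48/1600 = 2106/25.

2106/25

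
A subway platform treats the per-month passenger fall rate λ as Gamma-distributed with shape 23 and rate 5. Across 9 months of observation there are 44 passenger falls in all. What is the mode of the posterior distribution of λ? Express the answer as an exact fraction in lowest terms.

Total count 44 over total exposure 9 months.
The Gamma prior is conjugate for the Poisson rate, so λ | data ~ Gamma(23+44, 5+9) = Gamma(67, 14).
Posterior mode = (α'−1)/β' = 66/14 = 33/7.

33/7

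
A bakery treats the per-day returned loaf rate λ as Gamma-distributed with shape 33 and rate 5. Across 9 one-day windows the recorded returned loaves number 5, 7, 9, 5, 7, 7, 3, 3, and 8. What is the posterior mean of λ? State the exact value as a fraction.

Total count: 5 + 7 + 9 + 5 + 7 + 7 + 3 + 3 + 8 = 54.
Total exposure: 9 days.
The Gamma prior is conjugate for the Poisson rate, so λ | data ~ Gamma(33+54, 5+9) = Gamma(87, 14).
Posterior mean = α'/β' = 87/14.

87/14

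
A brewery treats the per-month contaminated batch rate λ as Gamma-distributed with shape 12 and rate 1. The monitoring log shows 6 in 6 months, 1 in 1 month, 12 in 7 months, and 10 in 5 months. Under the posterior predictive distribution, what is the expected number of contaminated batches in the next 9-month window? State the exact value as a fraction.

369/20

Total count: 6 + 1 + 12 + 10 = 29.
Total exposure: 6 + 1 + 7 + 5 = 19 months.
Gamma(α, β) with Poisson data over total exposure Σt gives posterior Gamma(α+Σx, β+Σt) = Gamma(41, 20).
Predictive mean over a 9-month window = T·E[λ|data] = 9·41/20 = 369/20.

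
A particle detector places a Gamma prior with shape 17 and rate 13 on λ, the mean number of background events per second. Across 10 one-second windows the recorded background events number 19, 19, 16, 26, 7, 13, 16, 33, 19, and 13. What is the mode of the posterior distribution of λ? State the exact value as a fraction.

197/23

Total count: 19 + 19 + 16 + 26 + 7 + 13 + 16 + 33 + 19 + 13 = 181.
Total exposure: 10 seconds.
Posterior: α' = 17 + 181 = 198, β' = 13 + 10 = 23.
Posterior mode = (α'−1)/β' = 197/23.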